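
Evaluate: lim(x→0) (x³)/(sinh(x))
This is a 0/0 indeterminate form.

Apply L'Hôpital's rule: differentiate numerator and denominator separately.
  f(x) = x^3   ⇒   f'(x) = 3·x^2
  g(x) = sinh(x)   ⇒   g'(x) = cosh(x)
  lim(x→0) f'(x)/g'(x) = lim(x→0) (3·x^2)/(cosh(x))
  = 0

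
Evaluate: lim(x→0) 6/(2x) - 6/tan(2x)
This is an ∞-∞ indeterminate form.

Combine fractions or rationalize to convert ∞-∞ to 0/0 form:
  lim(x→0) 6/(2x) - 6/tan(2x) = 0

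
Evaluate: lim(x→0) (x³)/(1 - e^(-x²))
This is a 0/0 indeterminate form.

Apply L'Hôpital's rule: differentiate numerator and denominator separately.
  f(x) = x^3   ⇒   f'(x) = 3·x^2
  g(x) = 1 - e^(-x^2)   ⇒   g'(x) = 2·x·e^(-x^2)
  lim(x→0) f'(x)/g'(x) = lim(x→0) (3·x^2)/(2·x·e^(-x^2))
  = 0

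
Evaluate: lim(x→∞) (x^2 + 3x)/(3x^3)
This is an ∞/∞ indeterminate form.

Apply L'Hôpital's rule: differentiate numerator and denominator separately.
  f(x) = x^2 + 3·x   ⇒   f'(x) = 2·x + 3
  g(x) = 3·x^3   ⇒   g'(x) = 9·x^2
  lim(x→∞) f'(x)/g'(x) = lim(x→∞) (2·x + 3)/(9·x^2)
  = 0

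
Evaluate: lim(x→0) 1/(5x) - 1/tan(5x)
This is an ∞-∞ indeterminate form.

Combine fractions or rationalize to convert ∞-∞ to 0/0 form:
  lim(x→0) 1/(5x) - 1/tan(5x) = 0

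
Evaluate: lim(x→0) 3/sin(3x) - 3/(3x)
This is an ∞-∞ indeterminate form.

Combine fractions or rationalize to convert ∞-∞ to 0/0 form:
  lim(x→0) 3/sin(3x) - 3/(3x) = 0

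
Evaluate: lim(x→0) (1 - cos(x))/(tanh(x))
This is a 0/0 indeterminate form.

Apply L'Hôpital's rule: differentiate numerator and denominator separately.
  f(x) = 1 - cos(x)   ⇒   f'(x) = sin(x)
  g(x) = tanh(x)   ⇒   g'(x) = 1 - tanh(x)^2
  lim(x→0) f'(x)/g'(x) = lim(x→0) (sin(x))/(1 - tanh(x)^2)
  = 0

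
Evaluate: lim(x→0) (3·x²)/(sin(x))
This is a 0/0 indeterminate form.

Apply L'Hôpital's rule: differentiate numerator and denominator separately.
  f(x) = 3·x^2   ⇒   f'(x) = 6·x
  g(x) = sin(x)   ⇒   g'(x) = cos(x)
  lim(x→0) f'(x)/g'(x) = lim(x→0) (6·x)/(cos(x))
  = 0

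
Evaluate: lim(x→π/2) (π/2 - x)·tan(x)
This is a 0·∞ indeterminate form.

Rewrite 0·∞ as a quotient (0/0 or ∞/∞ form), then apply L'Hôpital's rule:
  lim(x→π/2) (π/2 - x)·tan(x) = 1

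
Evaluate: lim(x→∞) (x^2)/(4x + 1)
This is an ∞/∞ indeterminate form.

Apply L'Hôpital's rule: differentiate numerator and denominator separately.
  f(x) = x^2   ⇒   f'(x) = 2·x
  g(x) = 4·x + 1   ⇒   g'(x) = 4
  lim(x→∞) f'(x)/g'(x) = lim(x→∞) (2·x)/(4)
  = ∞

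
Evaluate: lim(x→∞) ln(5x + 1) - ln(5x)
This is an ∞-∞ indeterminate form.

Combine fractions or rationalize to convert ∞-∞ to 0/0 form:
  lim(x→∞) ln(5x + 1) - ln(5x) = 0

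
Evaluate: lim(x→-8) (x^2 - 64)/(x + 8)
This is a standard limit.

Factor or rationalize the expression:
  lim(x→-8) (x^2 - 64)/(x + 8) = -16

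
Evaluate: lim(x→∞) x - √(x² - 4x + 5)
This is an ∞-∞ indeterminate form.

Combine fractions or rationalize to convert ∞-∞ to 0/0 form:
  lim(x→∞) x - √(x² - 4x + 5) = 2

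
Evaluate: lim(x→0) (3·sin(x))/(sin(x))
This is a 0/0 indeterminate form.

Apply L'Hôpital's rule: differentiate numerator and denominator separately.
  f(x) = 3·sin(x)   ⇒   f'(x) = 3·cos(x)
  g(x) = sin(x)   ⇒   g'(x) = cos(x)
  lim(x→0) f'(x)/g'(x) = lim(x→0) (3·cos(x))/(cos(x))
  = 3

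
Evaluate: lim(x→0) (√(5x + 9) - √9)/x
This is a standard limit.

Factor or rationalize the expression:
  lim(x→0) (√(5x + 9) - √9)/x = 5/6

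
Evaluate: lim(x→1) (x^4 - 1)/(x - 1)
This is a standard limit.

Factor or rationalize the expression:
  lim(x→1) (x^4 - 1)/(x - 1) = 4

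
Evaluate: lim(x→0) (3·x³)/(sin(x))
This is a 0/0 indeterminate form.

Apply L'Hôpital's rule: differentiate numerator and denominator separately.
  f(x) = 3·x^3   ⇒   f'(x) = 9·x^2
  g(x) = sin(x)   ⇒   g'(x) = cos(x)
  lim(x→0) f'(x)/g'(x) = lim(x→0) (9·x^2)/(cos(x))
  = 0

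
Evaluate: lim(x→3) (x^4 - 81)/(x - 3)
This is a standard limit.

Factor or rationalize the expression:
  lim(x→3) (x^4 - 81)/(x - 3) = 108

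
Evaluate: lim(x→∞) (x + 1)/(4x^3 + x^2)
This is an ∞/∞ indeterminate form.

Apply L'Hôpital's rule: differentiate numerator and denominator separately.
  f(x) = x + 1   ⇒   f'(x) = 1
  g(x) = 4·x^3 + x^2   ⇒   g'(x) = 12·x^2 + 2·x
  lim(x→∞) f'(x)/g'(x) = lim(x→∞) (1)/(12·x^2 + 2·x)
  = 0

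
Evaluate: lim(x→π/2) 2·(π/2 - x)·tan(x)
This is a 0·∞ indeterminate form.

Rewrite 0·∞ as a quotient (0/0 or ∞/∞ form), then apply L'Hôpital's rule:
  lim(x→π/2) 2·(π/2 - x)·tan(x) = 2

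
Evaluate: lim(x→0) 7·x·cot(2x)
This is a 0·∞ indeterminate form.

Rewrite 0·∞ as a quotient (0/0 or ∞/∞ form), then apply L'Hôpital's rule:
  lim(x→0) 7·x·cot(2x) = 7/2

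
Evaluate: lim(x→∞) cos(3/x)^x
This is an exponential indeterminate form.

For exponential indeterminate forms, take the natural log:
  Let L = lim(x→∞) cos(3/x)^x
  Then ln(L) = lim(x→∞) [exponent × ln(base)]
  Evaluate using L'Hôpital or standard limits, then exponentiate.
  L = 1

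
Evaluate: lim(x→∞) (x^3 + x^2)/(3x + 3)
This is an ∞/∞ indeterminate form.

Apply L'Hôpital's rule: differentiate numerator and denominator separately.
  f(x) = x^3 + x^2   ⇒   f'(x) = 3·x^2 + 2·x
  g(x) = 3·x + 3   ⇒   g'(x) = 3
  lim(x→∞) f'(x)/g'(x) = lim(x→∞) (3·x^2 + 2·x)/(3)
  = ∞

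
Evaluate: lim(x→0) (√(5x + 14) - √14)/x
This is a standard limit.

Factor or rationalize the expression:
  lim(x→0) (√(5x + 14) - √14)/x = 5·sqrt(14)/28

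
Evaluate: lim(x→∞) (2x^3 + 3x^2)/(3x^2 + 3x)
This is an ∞/∞ indeterminate form.

Apply L'Hôpital's rule: differentiate numerator and denominator separately.
  f(x) = 2·x^3 + 3·x^2   ⇒   f'(x) = 6·x^2 + 6·x
  g(x) = 3·x^2 + 3·x   ⇒   g'(x) = 6·x + 3
  lim(x→∞) f'(x)/g'(x) = lim(x→∞) (6·x^2 + 6·x)/(6·x + 3)
  = ∞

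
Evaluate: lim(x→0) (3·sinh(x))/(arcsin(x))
This is a 0/0 indeterminate form.

Apply L'Hôpital's rule: differentiate numerator and denominator separately.
  f(x) = 3·sinh(x)   ⇒   f'(x) = 3·cosh(x)
  g(x) = asin(x)   ⇒   g'(x) = 1/sqrt(1 - x^2)
  lim(x→0) f'(x)/g'(x) = lim(x→0) (3·cosh(x))/(1/sqrt(1 - x^2))
  = 3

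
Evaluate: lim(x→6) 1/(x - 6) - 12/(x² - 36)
This is an ∞-∞ indeterminate form.

Combine fractions or rationalize to convert ∞-∞ to 0/0 form:
  lim(x→6) 1/(x - 6) - 12/(x² - 36) = 1/12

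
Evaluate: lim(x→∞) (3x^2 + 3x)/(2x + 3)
This is an ∞/∞ indeterminate form.

Apply L'Hôpital's rule: differentiate numerator and denominator separately.
  f(x) = 3·x^2 + 3·x   ⇒   f'(x) = 6·x + 3
  g(x) = 2·x + 3   ⇒   g'(x) = 2
  lim(x→∞) f'(x)/g'(x) = lim(x→∞) (6·x + 3)/(2)
  = ∞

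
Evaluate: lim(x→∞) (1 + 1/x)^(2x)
This is an exponential indeterminate form.

For exponential indeterminate forms, take the natural log:
  Let L = lim(x→∞) (1 + 1/x)^(2x)
  Then ln(L) = lim(x→∞) [exponent × ln(base)]
  Evaluate using L'Hôpital or standard limits, then exponentiate.
  L = e²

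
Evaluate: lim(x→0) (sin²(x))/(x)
This is a 0/0 indeterminate form.

Apply L'Hôpital's rule: differentiate numerator and denominator separately.
  f(x) = sin(x)^2   ⇒   f'(x) = 2·sin(x)·cos(x)
  g(x) = x   ⇒   g'(x) = 1
  lim(x→0) f'(x)/g'(x) = lim(x→0) (2·sin(x)·cos(x))/(1)
  = 0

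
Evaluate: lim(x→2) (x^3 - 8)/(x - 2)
This is a standard limit.

Factor or rationalize the expression:
  lim(x→2) (x^3 - 8)/(x - 2) = 12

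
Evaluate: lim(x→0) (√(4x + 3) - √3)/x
This is a standard limit.

Factor or rationalize the expression:
  lim(x→0) (√(4x + 3) - √3)/x = 2·sqrt(3)/3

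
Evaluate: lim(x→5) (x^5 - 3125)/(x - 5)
This is a standard limit.

Factor or rationalize the expression:
  lim(x→5) (x^5 - 3125)/(x - 5) = 3125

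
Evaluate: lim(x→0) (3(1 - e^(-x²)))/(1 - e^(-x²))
This is a 0/0 indeterminate form.

Apply L'Hôpital's rule: differentiate numerator and denominator separately.
  f(x) = 3 - 3·e^(-x^2)   ⇒   f'(x) = 6·x·e^(-x^2)
  g(x) = 1 - e^(-x^2)   ⇒   g'(x) = 2·x·e^(-x^2)
  lim(x→0) f'(x)/g'(x) = lim(x→0) (6·x·e^(-x^2))/(2·x·e^(-x^2))
  = 3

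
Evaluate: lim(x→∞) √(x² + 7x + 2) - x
This is an ∞-∞ indeterminate form.

Combine fractions or rationalize to convert ∞-∞ to 0/0 form:
  lim(x→∞) √(x² + 7x + 2) - x = 7/2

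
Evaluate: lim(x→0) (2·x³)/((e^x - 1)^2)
This is a 0/0 indeterminate form.

Apply L'Hôpital's rule: differentiate numerator and denominator separately.
  f(x) = 2·x^3   ⇒   f'(x) = 6·x^2
  g(x) = (e^(x) - 1)^2   ⇒   g'(x) = 2·(e^(x) - 1)·e^(x)
  lim(x→0) f'(x)/g'(x) = lim(x→0) (6·x^2)/(2·(e^(x) - 1)·e^(x))
  = 0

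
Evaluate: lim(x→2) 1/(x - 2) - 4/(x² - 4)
This is an ∞-∞ indeterminate form.

Combine fractions or rationalize to convert ∞-∞ to 0/0 form:
  lim(x→2) 1/(x - 2) - 4/(x² - 4) = 1/4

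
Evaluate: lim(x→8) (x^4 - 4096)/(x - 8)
This is a standard limit.

Factor or rationalize the expression:
  lim(x→8) (x^4 - 4096)/(x - 8) = 2048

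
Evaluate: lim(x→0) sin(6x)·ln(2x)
This is a 0·∞ indeterminate form.

Rewrite 0·∞ as a quotient (0/0 or ∞/∞ form), then apply L'Hôpital's rule:
  lim(x→0) sin(6x)·ln(2x) = 0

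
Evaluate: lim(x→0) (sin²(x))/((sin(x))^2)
This is a 0/0 indeterminate form.

Apply L'Hôpital's rule: differentiate numerator and denominator separately.
  f(x) = sin(x)^2   ⇒   f'(x) = 2·sin(x)·cos(x)
  g(x) = sin(x)^2   ⇒   g'(x) = 2·sin(x)·cos(x)
  lim(x→0) f'(x)/g'(x) = lim(x→0) (2·sin(x)·cos(x))/(2·sin(x)·cos(x))
  = 1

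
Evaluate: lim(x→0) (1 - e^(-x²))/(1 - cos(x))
This is a 0/0 indeterminate form.

Apply L'Hôpital's rule: differentiate numerator and denominator separately.
  f(x) = 1 - e^(-x^2)   ⇒   f'(x) = 2·x·e^(-x^2)
  g(x) = 1 - cos(x)   ⇒   g'(x) = sin(x)
  lim(x→0) f'(x)/g'(x) = lim(x→0) (2·x·e^(-x^2))/(sin(x))
  = 2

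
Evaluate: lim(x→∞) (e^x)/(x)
This is an ∞/∞ indeterminate form.

Apply L'Hôpital's rule: differentiate numerator and denominator separately.
  f(x) = e^(x)   ⇒   f'(x) = e^(x)
  g(x) = x   ⇒   g'(x) = 1
  lim(x→∞) f'(x)/g'(x) = lim(x→∞) (e^(x))/(1)
  = ∞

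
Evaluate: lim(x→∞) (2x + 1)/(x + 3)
This is an ∞/∞ indeterminate form.

Apply L'Hôpital's rule: differentiate numerator and denominator separately.
  f(x) = 2·x + 1   ⇒   f'(x) = 2
  g(x) = x + 3   ⇒   g'(x) = 1
  lim(x→∞) f'(x)/g'(x) = lim(x→∞) (2)/(1)
  = 2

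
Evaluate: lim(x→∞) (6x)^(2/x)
This is an exponential indeterminate form.

For exponential indeterminate forms, take the natural log:
  Let L = lim(x→∞) (6x)^(2/x)
  Then ln(L) = lim(x→∞) [exponent × ln(base)]
  Evaluate using L'Hôpital or standard limits, then exponentiate.
  L = 1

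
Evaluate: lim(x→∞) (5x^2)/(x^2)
This is an ∞/∞ indeterminate form.

Apply L'Hôpital's rule: differentiate numerator and denominator separately.
  f(x) = 5·x^2   ⇒   f'(x) = 10·x
  g(x) = x^2   ⇒   g'(x) = 2·x
  lim(x→∞) f'(x)/g'(x) = lim(x→∞) (10·x)/(2·x)
  = 5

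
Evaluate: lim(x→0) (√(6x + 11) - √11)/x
This is a standard limit.

Factor or rationalize the expression:
  lim(x→0) (√(6x + 11) - √11)/x = 3·sqrt(11)/11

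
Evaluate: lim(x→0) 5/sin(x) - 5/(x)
This is an ∞-∞ indeterminate form.

Combine fractions or rationalize to convert ∞-∞ to 0/0 form:
  lim(x→0) 5/sin(x) - 5/(x) = 0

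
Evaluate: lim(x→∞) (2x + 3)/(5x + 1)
This is an ∞/∞ indeterminate form.

Apply L'Hôpital's rule: differentiate numerator and denominator separately.
  f(x) = 2·x + 3   ⇒   f'(x) = 2
  g(x) = 5·x + 1   ⇒   g'(x) = 5
  lim(x→∞) f'(x)/g'(x) = lim(x→∞) (2)/(5)
  = 2/5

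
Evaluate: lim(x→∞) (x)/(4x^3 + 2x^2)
This is an ∞/∞ indeterminate form.

Apply L'Hôpital's rule: differentiate numerator and denominator separately.
  f(x) = x   ⇒   f'(x) = 1
  g(x) = 4·x^3 + 2·x^2   ⇒   g'(x) = 12·x^2 + 4·x
  lim(x→∞) f'(x)/g'(x) = lim(x→∞) (1)/(12·x^2 + 4·x)
  = 0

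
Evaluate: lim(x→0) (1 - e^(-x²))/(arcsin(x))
This is a 0/0 indeterminate form.

Apply L'Hôpital's rule: differentiate numerator and denominator separately.
  f(x) = 1 - e^(-x^2)   ⇒   f'(x) = 2·x·e^(-x^2)
  g(x) = asin(x)   ⇒   g'(x) = 1/sqrt(1 - x^2)
  lim(x→0) f'(x)/g'(x) = lim(x→0) (2·x·e^(-x^2))/(1/sqrt(1 - x^2))
  = 0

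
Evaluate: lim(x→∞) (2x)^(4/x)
This is an exponential indeterminate form.

For exponential indeterminate forms, take the natural log:
  Let L = lim(x→∞) (2x)^(4/x)
  Then ln(L) = lim(x→∞) [exponent × ln(base)]
  Evaluate using L'Hôpital or standard limits, then exponentiate.
  L = 1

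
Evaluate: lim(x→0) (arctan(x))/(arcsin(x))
This is a 0/0 indeterminate form.

Apply L'Hôpital's rule: differentiate numerator and denominator separately.
  f(x) = atan(x)   ⇒   f'(x) = 1/(x^2 + 1)
  g(x) = asin(x)   ⇒   g'(x) = 1/sqrt(1 - x^2)
  lim(x→0) f'(x)/g'(x) = lim(x→0) (1/(x^2 + 1))/(1/sqrt(1 - x^2))
  = 1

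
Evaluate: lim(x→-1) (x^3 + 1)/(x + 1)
This is a standard limit.

Factor or rationalize the expression:
  lim(x→-1) (x^3 + 1)/(x + 1) = 3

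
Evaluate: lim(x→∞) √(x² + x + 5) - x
This is an ∞-∞ indeterminate form.

Combine fractions or rationalize to convert ∞-∞ to 0/0 form:
  lim(x→∞) √(x² + x + 5) - x = 1/2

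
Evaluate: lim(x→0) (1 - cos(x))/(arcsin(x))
This is a 0/0 indeterminate form.

Apply L'Hôpital's rule: differentiate numerator and denominator separately.
  f(x) = 1 - cos(x)   ⇒   f'(x) = sin(x)
  g(x) = asin(x)   ⇒   g'(x) = 1/sqrt(1 - x^2)
  lim(x→0) f'(x)/g'(x) = lim(x→0) (sin(x))/(1/sqrt(1 - x^2))
  = 0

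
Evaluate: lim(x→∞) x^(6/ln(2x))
This is an exponential indeterminate form.

For exponential indeterminate forms, take the natural log:
  Let L = lim(x→∞) x^(6/ln(2x))
  Then ln(L) = lim(x→∞) [exponent × ln(base)]
  Evaluate using L'Hôpital or standard limits, then exponentiate.
  L = e^(6)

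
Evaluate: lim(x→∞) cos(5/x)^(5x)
This is an exponential indeterminate form.

For exponential indeterminate forms, take the natural log:
  Let L = lim(x→∞) cos(5/x)^(5x)
  Then ln(L) = lim(x→∞) [exponent × ln(base)]
  Evaluate using L'Hôpital or standard limits, then exponentiate.
  L = 1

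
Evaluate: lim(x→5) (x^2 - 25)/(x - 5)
This is a standard limit.

Factor or rationalize the expression:
  lim(x→5) (x^2 - 25)/(x - 5) = 10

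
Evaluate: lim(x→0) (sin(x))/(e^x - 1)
This is a 0/0 indeterminate form.

Apply L'Hôpital's rule: differentiate numerator and denominator separately.
  f(x) = sin(x)   ⇒   f'(x) = cos(x)
  g(x) = e^(x) - 1   ⇒   g'(x) = e^(x)
  lim(x→0) f'(x)/g'(x) = lim(x→0) (cos(x))/(e^(x))
  = 1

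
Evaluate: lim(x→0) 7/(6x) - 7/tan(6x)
This is an ∞-∞ indeterminate form.

Combine fractions or rationalize to convert ∞-∞ to 0/0 form:
  lim(x→0) 7/(6x) - 7/tan(6x) = 0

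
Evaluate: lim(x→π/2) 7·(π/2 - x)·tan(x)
This is a 0·∞ indeterminate form.

Rewrite 0·∞ as a quotient (0/0 or ∞/∞ form), then apply L'Hôpital's rule:
  lim(x→π/2) 7·(π/2 - x)·tan(x) = 7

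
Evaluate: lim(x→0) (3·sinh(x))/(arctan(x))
This is a 0/0 indeterminate form.

Apply L'Hôpital's rule: differentiate numerator and denominator separately.
  f(x) = 3·sinh(x)   ⇒   f'(x) = 3·cosh(x)
  g(x) = atan(x)   ⇒   g'(x) = 1/(x^2 + 1)
  lim(x→0) f'(x)/g'(x) = lim(x→0) (3·cosh(x))/(1/(x^2 + 1))
  = 3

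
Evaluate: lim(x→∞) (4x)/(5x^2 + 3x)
This is an ∞/∞ indeterminate form.

Apply L'Hôpital's rule: differentiate numerator and denominator separately.
  f(x) = 4·x   ⇒   f'(x) = 4
  g(x) = 5·x^2 + 3·x   ⇒   g'(x) = 10·x + 3
  lim(x→∞) f'(x)/g'(x) = lim(x→∞) (4)/(10·x + 3)
  = 0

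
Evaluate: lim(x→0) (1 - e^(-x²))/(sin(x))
This is a 0/0 indeterminate form.

Apply L'Hôpital's rule: differentiate numerator and denominator separately.
  f(x) = 1 - e^(-x^2)   ⇒   f'(x) = 2·x·e^(-x^2)
  g(x) = sin(x)   ⇒   g'(x) = cos(x)
  lim(x→0) f'(x)/g'(x) = lim(x→0) (2·x·e^(-x^2))/(cos(x))
  = 0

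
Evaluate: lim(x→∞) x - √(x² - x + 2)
This is an ∞-∞ indeterminate form.

Combine fractions or rationalize to convert ∞-∞ to 0/0 form:
  lim(x→∞) x - √(x² - x + 2) = 1/2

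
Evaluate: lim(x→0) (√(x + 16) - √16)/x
This is a standard limit.

Factor or rationalize the expression:
  lim(x→0) (√(x + 16) - √16)/x = 1/8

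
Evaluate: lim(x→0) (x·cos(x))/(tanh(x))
This is a 0/0 indeterminate form.

Apply L'Hôpital's rule: differentiate numerator and denominator separately.
  f(x) = x·cos(x)   ⇒   f'(x) = -x·sin(x) + cos(x)
  g(x) = tanh(x)   ⇒   g'(x) = 1 - tanh(x)^2
  lim(x→0) f'(x)/g'(x) = lim(x→0) (-x·sin(x) + cos(x))/(1 - tanh(x)^2)
  = 1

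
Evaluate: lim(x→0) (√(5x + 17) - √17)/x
This is a standard limit.

Factor or rationalize the expression:
  lim(x→0) (√(5x + 17) - √17)/x = 5·sqrt(17)/34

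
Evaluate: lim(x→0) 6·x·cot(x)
This is a 0·∞ indeterminate form.

Rewrite 0·∞ as a quotient (0/0 or ∞/∞ form), then apply L'Hôpital's rule:
  lim(x→0) 6·x·cot(x) = 6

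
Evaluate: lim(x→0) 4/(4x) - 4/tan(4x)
This is an ∞-∞ indeterminate form.

Combine fractions or rationalize to convert ∞-∞ to 0/0 form:
  lim(x→0) 4/(4x) - 4/tan(4x) = 0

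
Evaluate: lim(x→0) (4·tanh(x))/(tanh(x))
This is a 0/0 indeterminate form.

Apply L'Hôpital's rule: differentiate numerator and denominator separately.
  f(x) = 4·tanh(x)   ⇒   f'(x) = 4 - 4·tanh(x)^2
  g(x) = tanh(x)   ⇒   g'(x) = 1 - tanh(x)^2
  lim(x→0) f'(x)/g'(x) = lim(x→0) (4 - 4·tanh(x)^2)/(1 - tanh(x)^2)
  = 4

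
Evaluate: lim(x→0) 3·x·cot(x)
This is a 0·∞ indeterminate form.

Rewrite 0·∞ as a quotient (0/0 or ∞/∞ form), then apply L'Hôpital's rule:
  lim(x→0) 3·x·cot(x) = 3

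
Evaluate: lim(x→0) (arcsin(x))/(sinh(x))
This is a 0/0 indeterminate form.

Apply L'Hôpital's rule: differentiate numerator and denominator separately.
  f(x) = asin(x)   ⇒   f'(x) = 1/sqrt(1 - x^2)
  g(x) = sinh(x)   ⇒   g'(x) = cosh(x)
  lim(x→0) f'(x)/g'(x) = lim(x→0) (1/sqrt(1 - x^2))/(cosh(x))
  = 1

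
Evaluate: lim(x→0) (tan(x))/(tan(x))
This is a 0/0 indeterminate form.

Apply L'Hôpital's rule: differentiate numerator and denominator separately.
  f(x) = tan(x)   ⇒   f'(x) = tan(x)^2 + 1
  g(x) = tan(x)   ⇒   g'(x) = tan(x)^2 + 1
  lim(x→0) f'(x)/g'(x) = lim(x→0) (tan(x)^2 + 1)/(tan(x)^2 + 1)
  = 1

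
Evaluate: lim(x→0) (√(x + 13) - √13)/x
This is a standard limit.

Factor or rationalize the expression:
  lim(x→0) (√(x + 13) - √13)/x = sqrt(13)/26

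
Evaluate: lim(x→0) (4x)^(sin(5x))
This is an exponential indeterminate form.

For exponential indeterminate forms, take the natural log:
  Let L = lim(x→0) (4x)^(sin(5x))
  Then ln(L) = lim(x→0) [exponent × ln(base)]
  Evaluate using L'Hôpital or standard limits, then exponentiate.
  L = 1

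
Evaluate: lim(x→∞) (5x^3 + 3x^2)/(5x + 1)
This is an ∞/∞ indeterminate form.

Apply L'Hôpital's rule: differentiate numerator and denominator separately.
  f(x) = 5·x^3 + 3·x^2   ⇒   f'(x) = 15·x^2 + 6·x
  g(x) = 5·x + 1   ⇒   g'(x) = 5
  lim(x→∞) f'(x)/g'(x) = lim(x→∞) (15·x^2 + 6·x)/(5)
  = ∞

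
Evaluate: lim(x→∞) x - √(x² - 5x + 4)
This is an ∞-∞ indeterminate form.

Combine fractions or rationalize to convert ∞-∞ to 0/0 form:
  lim(x→∞) x - √(x² - 5x + 4) = 5/2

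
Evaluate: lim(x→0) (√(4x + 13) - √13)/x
This is a standard limit.

Factor or rationalize the expression:
  lim(x→0) (√(4x + 13) - √13)/x = 2·sqrt(13)/13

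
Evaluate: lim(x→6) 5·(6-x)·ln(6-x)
This is a 0·∞ indeterminate form.

Rewrite 0·∞ as a quotient (0/0 or ∞/∞ form), then apply L'Hôpital's rule:
  lim(x→6) 5·(6-x)·ln(6-x) = 0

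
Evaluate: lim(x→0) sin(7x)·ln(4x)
This is a 0·∞ indeterminate form.

Rewrite 0·∞ as a quotient (0/0 or ∞/∞ form), then apply L'Hôpital's rule:
  lim(x→0) sin(7x)·ln(4x) = 0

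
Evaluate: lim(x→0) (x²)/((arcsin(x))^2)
This is a 0/0 indeterminate form.

Apply L'Hôpital's rule: differentiate numerator and denominator separately.
  f(x) = x^2   ⇒   f'(x) = 2·x
  g(x) = asin(x)^2   ⇒   g'(x) = 2·asin(x)/sqrt(1 - x^2)
  lim(x→0) f'(x)/g'(x) = lim(x→0) (2·x)/(2·asin(x)/sqrt(1 - x^2))
  = 1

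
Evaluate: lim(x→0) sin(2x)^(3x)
This is an exponential indeterminate form.

For exponential indeterminate forms, take the natural log:
  Let L = lim(x→0) sin(2x)^(3x)
  Then ln(L) = lim(x→0) [exponent × ln(base)]
  Evaluate using L'Hôpital or standard limits, then exponentiate.
  L = 1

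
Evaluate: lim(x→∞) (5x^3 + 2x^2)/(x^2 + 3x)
This is an ∞/∞ indeterminate form.

Apply L'Hôpital's rule: differentiate numerator and denominator separately.
  f(x) = 5·x^3 + 2·x^2   ⇒   f'(x) = 15·x^2 + 4·x
  g(x) = x^2 + 3·x   ⇒   g'(x) = 2·x + 3
  lim(x→∞) f'(x)/g'(x) = lim(x→∞) (15·x^2 + 4·x)/(2·x + 3)
  = ∞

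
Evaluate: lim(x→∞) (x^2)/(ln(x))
This is an ∞/∞ indeterminate form.

Apply L'Hôpital's rule: differentiate numerator and denominator separately.
  f(x) = x^2   ⇒   f'(x) = 2·x
  g(x) = ln(x)   ⇒   g'(x) = 1/x
  lim(x→∞) f'(x)/g'(x) = lim(x→∞) (2·x)/(1/x)
  = ∞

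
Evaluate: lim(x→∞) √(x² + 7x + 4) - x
This is an ∞-∞ indeterminate form.

Combine fractions or rationalize to convert ∞-∞ to 0/0 form:
  lim(x→∞) √(x² + 7x + 4) - x = 7/2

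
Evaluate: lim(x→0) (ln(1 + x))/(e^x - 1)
This is a 0/0 indeterminate form.

Apply L'Hôpital's rule: differentiate numerator and denominator separately.
  f(x) = ln(x + 1)   ⇒   f'(x) = 1/(x + 1)
  g(x) = e^(x) - 1   ⇒   g'(x) = e^(x)
  lim(x→0) f'(x)/g'(x) = lim(x→0) (1/(x + 1))/(e^(x))
  = 1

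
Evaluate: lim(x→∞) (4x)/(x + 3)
This is an ∞/∞ indeterminate form.

Apply L'Hôpital's rule: differentiate numerator and denominator separately.
  f(x) = 4·x   ⇒   f'(x) = 4
  g(x) = x + 3   ⇒   g'(x) = 1
  lim(x→∞) f'(x)/g'(x) = lim(x→∞) (4)/(1)
  = 4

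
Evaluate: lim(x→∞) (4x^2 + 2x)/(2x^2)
This is an ∞/∞ indeterminate form.

Apply L'Hôpital's rule: differentiate numerator and denominator separately.
  f(x) = 4·x^2 + 2·x   ⇒   f'(x) = 8·x + 2
  g(x) = 2·x^2   ⇒   g'(x) = 4·x
  lim(x→∞) f'(x)/g'(x) = lim(x→∞) (8·x + 2)/(4·x)
  = 2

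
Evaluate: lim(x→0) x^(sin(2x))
This is an exponential indeterminate form.

For exponential indeterminate forms, take the natural log:
  Let L = lim(x→0) x^(sin(2x))
  Then ln(L) = lim(x→0) [exponent × ln(base)]
  Evaluate using L'Hôpital or standard limits, then exponentiate.
  L = 1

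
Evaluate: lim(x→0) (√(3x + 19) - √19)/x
This is a standard limit.

Factor or rationalize the expression:
  lim(x→0) (√(3x + 19) - √19)/x = 3·sqrt(19)/38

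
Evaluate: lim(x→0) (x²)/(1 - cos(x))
This is a 0/0 indeterminate form.

Apply L'Hôpital's rule: differentiate numerator and denominator separately.
  f(x) = x^2   ⇒   f'(x) = 2·x
  g(x) = 1 - cos(x)   ⇒   g'(x) = sin(x)
  lim(x→0) f'(x)/g'(x) = lim(x→0) (2·x)/(sin(x))
  = 2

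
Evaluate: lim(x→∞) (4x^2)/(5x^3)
This is an ∞/∞ indeterminate form.

Apply L'Hôpital's rule: differentiate numerator and denominator separately.
  f(x) = 4·x^2   ⇒   f'(x) = 8·x
  g(x) = 5·x^3   ⇒   g'(x) = 15·x^2
  lim(x→∞) f'(x)/g'(x) = lim(x→∞) (8·x)/(15·x^2)
  = 0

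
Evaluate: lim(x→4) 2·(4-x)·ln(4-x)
This is a 0·∞ indeterminate form.

Rewrite 0·∞ as a quotient (0/0 or ∞/∞ form), then apply L'Hôpital's rule:
  lim(x→4) 2·(4-x)·ln(4-x) = 0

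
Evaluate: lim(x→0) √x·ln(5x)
This is a 0·∞ indeterminate form.

Rewrite 0·∞ as a quotient (0/0 or ∞/∞ form), then apply L'Hôpital's rule:
  lim(x→0) √x·ln(5x) = 0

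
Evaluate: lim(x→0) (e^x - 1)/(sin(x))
This is a 0/0 indeterminate form.

Apply L'Hôpital's rule: differentiate numerator and denominator separately.
  f(x) = e^(x) - 1   ⇒   f'(x) = e^(x)
  g(x) = sin(x)   ⇒   g'(x) = cos(x)
  lim(x→0) f'(x)/g'(x) = lim(x→0) (e^(x))/(cos(x))
  = 1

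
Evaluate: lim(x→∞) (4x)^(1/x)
This is an exponential indeterminate form.

For exponential indeterminate forms, take the natural log:
  Let L = lim(x→∞) (4x)^(1/x)
  Then ln(L) = lim(x→∞) [exponent × ln(base)]
  Evaluate using L'Hôpital or standard limits, then exponentiate.
  L = 1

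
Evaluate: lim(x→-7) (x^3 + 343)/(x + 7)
This is a standard limit.

Factor or rationalize the expression:
  lim(x→-7) (x^3 + 343)/(x + 7) = 147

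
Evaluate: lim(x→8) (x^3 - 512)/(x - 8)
This is a standard limit.

Factor or rationalize the expression:
  lim(x→8) (x^3 - 512)/(x - 8) = 192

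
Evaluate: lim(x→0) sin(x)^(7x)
This is an exponential indeterminate form.

For exponential indeterminate forms, take the natural log:
  Let L = lim(x→0) sin(x)^(7x)
  Then ln(L) = lim(x→0) [exponent × ln(base)]
  Evaluate using L'Hôpital or standard limits, then exponentiate.
  L = 1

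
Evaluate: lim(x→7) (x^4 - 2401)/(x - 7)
This is a standard limit.

Factor or rationalize the expression:
  lim(x→7) (x^4 - 2401)/(x - 7) = 1372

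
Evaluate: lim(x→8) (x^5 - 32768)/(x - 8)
This is a standard limit.

Factor or rationalize the expression:
  lim(x→8) (x^5 - 32768)/(x - 8) = 20480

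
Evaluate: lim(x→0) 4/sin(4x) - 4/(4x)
This is an ∞-∞ indeterminate form.

Combine fractions or rationalize to convert ∞-∞ to 0/0 form:
  lim(x→0) 4/sin(4x) - 4/(4x) = 0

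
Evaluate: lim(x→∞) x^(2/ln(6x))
This is an exponential indeterminate form.

For exponential indeterminate forms, take the natural log:
  Let L = lim(x→∞) x^(2/ln(6x))
  Then ln(L) = lim(x→∞) [exponent × ln(base)]
  Evaluate using L'Hôpital or standard limits, then exponentiate.
  L = e²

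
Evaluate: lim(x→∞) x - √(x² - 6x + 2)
This is an ∞-∞ indeterminate form.

Combine fractions or rationalize to convert ∞-∞ to 0/0 form:
  lim(x→∞) x - √(x² - 6x + 2) = 3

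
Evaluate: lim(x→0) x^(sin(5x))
This is an exponential indeterminate form.

For exponential indeterminate forms, take the natural log:
  Let L = lim(x→0) x^(sin(5x))
  Then ln(L) = lim(x→0) [exponent × ln(base)]
  Evaluate using L'Hôpital or standard limits, then exponentiate.
  L = 1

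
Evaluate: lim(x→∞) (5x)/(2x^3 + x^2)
This is an ∞/∞ indeterminate form.

Apply L'Hôpital's rule: differentiate numerator and denominator separately.
  f(x) = 5·x   ⇒   f'(x) = 5
  g(x) = 2·x^3 + x^2   ⇒   g'(x) = 6·x^2 + 2·x
  lim(x→∞) f'(x)/g'(x) = lim(x→∞) (5)/(6·x^2 + 2·x)
  = 0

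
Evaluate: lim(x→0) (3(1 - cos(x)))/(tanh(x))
This is a 0/0 indeterminate form.

Apply L'Hôpital's rule: differentiate numerator and denominator separately.
  f(x) = 3 - 3·cos(x)   ⇒   f'(x) = 3·sin(x)
  g(x) = tanh(x)   ⇒   g'(x) = 1 - tanh(x)^2
  lim(x→0) f'(x)/g'(x) = lim(x→0) (3·sin(x))/(1 - tanh(x)^2)
  = 0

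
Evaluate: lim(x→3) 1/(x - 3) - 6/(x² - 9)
This is an ∞-∞ indeterminate form.

Combine fractions or rationalize to convert ∞-∞ to 0/0 form:
  lim(x→3) 1/(x - 3) - 6/(x² - 9) = 1/6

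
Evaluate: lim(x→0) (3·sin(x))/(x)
This is a 0/0 indeterminate form.

Apply L'Hôpital's rule: differentiate numerator and denominator separately.
  f(x) = 3·sin(x)   ⇒   f'(x) = 3·cos(x)
  g(x) = x   ⇒   g'(x) = 1
  lim(x→0) f'(x)/g'(x) = lim(x→0) (3·cos(x))/(1)
  = 3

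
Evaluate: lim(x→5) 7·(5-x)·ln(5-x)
This is a 0·∞ indeterminate form.

Rewrite 0·∞ as a quotient (0/0 or ∞/∞ form), then apply L'Hôpital's rule:
  lim(x→5) 7·(5-x)·ln(5-x) = 0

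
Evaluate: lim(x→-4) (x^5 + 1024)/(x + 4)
This is a standard limit.

Factor or rationalize the expression:
  lim(x→-4) (x^5 + 1024)/(x + 4) = 1280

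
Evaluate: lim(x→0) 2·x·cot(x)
This is a 0·∞ indeterminate form.

Rewrite 0·∞ as a quotient (0/0 or ∞/∞ form), then apply L'Hôpital's rule:
  lim(x→0) 2·x·cot(x) = 2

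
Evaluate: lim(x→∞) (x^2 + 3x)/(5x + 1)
This is an ∞/∞ indeterminate form.

Apply L'Hôpital's rule: differentiate numerator and denominator separately.
  f(x) = x^2 + 3·x   ⇒   f'(x) = 2·x + 3
  g(x) = 5·x + 1   ⇒   g'(x) = 5
  lim(x→∞) f'(x)/g'(x) = lim(x→∞) (2·x + 3)/(5)
  = ∞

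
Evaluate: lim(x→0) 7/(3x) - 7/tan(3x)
This is an ∞-∞ indeterminate form.

Combine fractions or rationalize to convert ∞-∞ to 0/0 form:
  lim(x→0) 7/(3x) - 7/tan(3x) = 0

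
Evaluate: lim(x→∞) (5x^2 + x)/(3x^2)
This is an ∞/∞ indeterminate form.

Apply L'Hôpital's rule: differentiate numerator and denominator separately.
  f(x) = 5·x^2 + x   ⇒   f'(x) = 10·x + 1
  g(x) = 3·x^2   ⇒   g'(x) = 6·x
  lim(x→∞) f'(x)/g'(x) = lim(x→∞) (10·x + 1)/(6·x)
  = 5/3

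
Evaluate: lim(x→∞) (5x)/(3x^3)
This is an ∞/∞ indeterminate form.

Apply L'Hôpital's rule: differentiate numerator and denominator separately.
  f(x) = 5·x   ⇒   f'(x) = 5
  g(x) = 3·x^3   ⇒   g'(x) = 9·x^2
  lim(x→∞) f'(x)/g'(x) = lim(x→∞) (5)/(9·x^2)
  = 0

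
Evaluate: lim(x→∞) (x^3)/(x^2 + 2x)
This is an ∞/∞ indeterminate form.

Apply L'Hôpital's rule: differentiate numerator and denominator separately.
  f(x) = x^3   ⇒   f'(x) = 3·x^2
  g(x) = x^2 + 2·x   ⇒   g'(x) = 2·x + 2
  lim(x→∞) f'(x)/g'(x) = lim(x→∞) (3·x^2)/(2·x + 2)
  = ∞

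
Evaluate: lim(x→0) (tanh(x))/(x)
This is a 0/0 indeterminate form.

Apply L'Hôpital's rule: differentiate numerator and denominator separately.
  f(x) = tanh(x)   ⇒   f'(x) = 1 - tanh(x)^2
  g(x) = x   ⇒   g'(x) = 1
  lim(x→0) f'(x)/g'(x) = lim(x→0) (1 - tanh(x)^2)/(1)
  = 1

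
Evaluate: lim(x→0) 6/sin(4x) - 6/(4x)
This is an ∞-∞ indeterminate form.

Combine fractions or rationalize to convert ∞-∞ to 0/0 form:
  lim(x→0) 6/sin(4x) - 6/(4x) = 0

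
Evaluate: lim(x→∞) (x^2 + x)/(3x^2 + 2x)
This is an ∞/∞ indeterminate form.

Apply L'Hôpital's rule: differentiate numerator and denominator separately.
  f(x) = x^2 + x   ⇒   f'(x) = 2·x + 1
  g(x) = 3·x^2 + 2·x   ⇒   g'(x) = 6·x + 2
  lim(x→∞) f'(x)/g'(x) = lim(x→∞) (2·x + 1)/(6·x + 2)
  = 1/3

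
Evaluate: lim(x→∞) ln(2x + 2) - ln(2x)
This is an ∞-∞ indeterminate form.

Combine fractions or rationalize to convert ∞-∞ to 0/0 form:
  lim(x→∞) ln(2x + 2) - ln(2x) = 0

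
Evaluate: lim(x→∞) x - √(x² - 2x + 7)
This is an ∞-∞ indeterminate form.

Combine fractions or rationalize to convert ∞-∞ to 0/0 form:
  lim(x→∞) x - √(x² - 2x + 7) = 1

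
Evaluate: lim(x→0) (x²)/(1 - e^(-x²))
This is a 0/0 indeterminate form.

Apply L'Hôpital's rule: differentiate numerator and denominator separately.
  f(x) = x^2   ⇒   f'(x) = 2·x
  g(x) = 1 - e^(-x^2)   ⇒   g'(x) = 2·x·e^(-x^2)
  lim(x→0) f'(x)/g'(x) = lim(x→0) (2·x)/(2·x·e^(-x^2))
  = 1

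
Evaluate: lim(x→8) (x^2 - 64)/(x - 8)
This is a standard limit.

Factor or rationalize the expression:
  lim(x→8) (x^2 - 64)/(x - 8) = 16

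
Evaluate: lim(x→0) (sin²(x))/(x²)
This is a 0/0 indeterminate form.

Apply L'Hôpital's rule: differentiate numerator and denominator separately.
  f(x) = sin(x)^2   ⇒   f'(x) = 2·sin(x)·cos(x)
  g(x) = x^2   ⇒   g'(x) = 2·x
  lim(x→0) f'(x)/g'(x) = lim(x→0) (2·sin(x)·cos(x))/(2·x)
  = 1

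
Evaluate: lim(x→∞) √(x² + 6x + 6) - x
This is an ∞-∞ indeterminate form.

Combine fractions or rationalize to convert ∞-∞ to 0/0 form:
  lim(x→∞) √(x² + 6x + 6) - x = 3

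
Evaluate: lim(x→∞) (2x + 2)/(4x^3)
This is an ∞/∞ indeterminate form.

Apply L'Hôpital's rule: differentiate numerator and denominator separately.
  f(x) = 2·x + 2   ⇒   f'(x) = 2
  g(x) = 4·x^3   ⇒   g'(x) = 12·x^2
  lim(x→∞) f'(x)/g'(x) = lim(x→∞) (2)/(12·x^2)
  = 0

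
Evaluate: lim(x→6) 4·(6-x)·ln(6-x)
This is a 0·∞ indeterminate form.

Rewrite 0·∞ as a quotient (0/0 or ∞/∞ form), then apply L'Hôpital's rule:
  lim(x→6) 4·(6-x)·ln(6-x) = 0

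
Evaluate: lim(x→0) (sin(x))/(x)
This is a 0/0 indeterminate form.

Apply L'Hôpital's rule: differentiate numerator and denominator separately.
  f(x) = sin(x)   ⇒   f'(x) = cos(x)
  g(x) = x   ⇒   g'(x) = 1
  lim(x→0) f'(x)/g'(x) = lim(x→0) (cos(x))/(1)
  = 1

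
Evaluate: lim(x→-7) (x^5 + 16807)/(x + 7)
This is a standard limit.

Factor or rationalize the expression:
  lim(x→-7) (x^5 + 16807)/(x + 7) = 12005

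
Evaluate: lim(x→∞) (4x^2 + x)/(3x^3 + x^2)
This is an ∞/∞ indeterminate form.

Apply L'Hôpital's rule: differentiate numerator and denominator separately.
  f(x) = 4·x^2 + x   ⇒   f'(x) = 8·x + 1
  g(x) = 3·x^3 + x^2   ⇒   g'(x) = 9·x^2 + 2·x
  lim(x→∞) f'(x)/g'(x) = lim(x→∞) (8·x + 1)/(9·x^2 + 2·x)
  = 0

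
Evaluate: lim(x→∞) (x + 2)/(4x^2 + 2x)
This is an ∞/∞ indeterminate form.

Apply L'Hôpital's rule: differentiate numerator and denominator separately.
  f(x) = x + 2   ⇒   f'(x) = 1
  g(x) = 4·x^2 + 2·x   ⇒   g'(x) = 8·x + 2
  lim(x→∞) f'(x)/g'(x) = lim(x→∞) (1)/(8·x + 2)
  = 0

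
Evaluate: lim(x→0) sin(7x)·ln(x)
This is a 0·∞ indeterminate form.

Rewrite 0·∞ as a quotient (0/0 or ∞/∞ form), then apply L'Hôpital's rule:
  lim(x→0) sin(7x)·ln(x) = 0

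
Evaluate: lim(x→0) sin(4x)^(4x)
This is an exponential indeterminate form.

For exponential indeterminate forms, take the natural log:
  Let L = lim(x→0) sin(4x)^(4x)
  Then ln(L) = lim(x→0) [exponent × ln(base)]
  Evaluate using L'Hôpital or standard limits, then exponentiate.
  L = 1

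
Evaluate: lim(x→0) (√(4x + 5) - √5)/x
This is a standard limit.

Factor or rationalize the expression:
  lim(x→0) (√(4x + 5) - √5)/x = 2·sqrt(5)/5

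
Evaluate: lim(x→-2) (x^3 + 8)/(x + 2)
This is a standard limit.

Factor or rationalize the expression:
  lim(x→-2) (x^3 + 8)/(x + 2) = 12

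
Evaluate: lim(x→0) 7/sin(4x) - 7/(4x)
This is an ∞-∞ indeterminate form.

Combine fractions or rationalize to convert ∞-∞ to 0/0 form:
  lim(x→0) 7/sin(4x) - 7/(4x) = 0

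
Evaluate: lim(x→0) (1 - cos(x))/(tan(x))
This is a 0/0 indeterminate form.

Apply L'Hôpital's rule: differentiate numerator and denominator separately.
  f(x) = 1 - cos(x)   ⇒   f'(x) = sin(x)
  g(x) = tan(x)   ⇒   g'(x) = tan(x)^2 + 1
  lim(x→0) f'(x)/g'(x) = lim(x→0) (sin(x))/(tan(x)^2 + 1)
  = 0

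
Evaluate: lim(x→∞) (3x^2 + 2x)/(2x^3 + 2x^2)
This is an ∞/∞ indeterminate form.

Apply L'Hôpital's rule: differentiate numerator and denominator separately.
  f(x) = 3·x^2 + 2·x   ⇒   f'(x) = 6·x + 2
  g(x) = 2·x^3 + 2·x^2   ⇒   g'(x) = 6·x^2 + 4·x
  lim(x→∞) f'(x)/g'(x) = lim(x→∞) (6·x + 2)/(6·x^2 + 4·x)
  = 0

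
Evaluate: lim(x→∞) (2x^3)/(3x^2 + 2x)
This is an ∞/∞ indeterminate form.

Apply L'Hôpital's rule: differentiate numerator and denominator separately.
  f(x) = 2·x^3   ⇒   f'(x) = 6·x^2
  g(x) = 3·x^2 + 2·x   ⇒   g'(x) = 6·x + 2
  lim(x→∞) f'(x)/g'(x) = lim(x→∞) (6·x^2)/(6·x + 2)
  = ∞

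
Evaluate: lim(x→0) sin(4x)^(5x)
This is an exponential indeterminate form.

For exponential indeterminate forms, take the natural log:
  Let L = lim(x→0) sin(4x)^(5x)
  Then ln(L) = lim(x→0) [exponent × ln(base)]
  Evaluate using L'Hôpital or standard limits, then exponentiate.
  L = 1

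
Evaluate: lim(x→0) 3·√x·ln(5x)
This is a 0·∞ indeterminate form.

Rewrite 0·∞ as a quotient (0/0 or ∞/∞ form), then apply L'Hôpital's rule:
  lim(x→0) 3·√x·ln(5x) = 0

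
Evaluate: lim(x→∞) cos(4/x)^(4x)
This is an exponential indeterminate form.

For exponential indeterminate forms, take the natural log:
  Let L = lim(x→∞) cos(4/x)^(4x)
  Then ln(L) = lim(x→∞) [exponent × ln(base)]
  Evaluate using L'Hôpital or standard limits, then exponentiate.
  L = 1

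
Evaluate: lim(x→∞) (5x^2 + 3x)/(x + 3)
This is an ∞/∞ indeterminate form.

Apply L'Hôpital's rule: differentiate numerator and denominator separately.
  f(x) = 5·x^2 + 3·x   ⇒   f'(x) = 10·x + 3
  g(x) = x + 3   ⇒   g'(x) = 1
  lim(x→∞) f'(x)/g'(x) = lim(x→∞) (10·x + 3)/(1)
  = ∞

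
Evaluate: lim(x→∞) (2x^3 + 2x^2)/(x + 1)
This is an ∞/∞ indeterminate form.

Apply L'Hôpital's rule: differentiate numerator and denominator separately.
  f(x) = 2·x^3 + 2·x^2   ⇒   f'(x) = 6·x^2 + 4·x
  g(x) = x + 1   ⇒   g'(x) = 1
  lim(x→∞) f'(x)/g'(x) = lim(x→∞) (6·x^2 + 4·x)/(1)
  = ∞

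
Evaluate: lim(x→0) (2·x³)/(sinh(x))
This is a 0/0 indeterminate form.

Apply L'Hôpital's rule: differentiate numerator and denominator separately.
  f(x) = 2·x^3   ⇒   f'(x) = 6·x^2
  g(x) = sinh(x)   ⇒   g'(x) = cosh(x)
  lim(x→0) f'(x)/g'(x) = lim(x→0) (6·x^2)/(cosh(x))
  = 0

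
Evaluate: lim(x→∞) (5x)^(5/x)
This is an exponential indeterminate form.

For exponential indeterminate forms, take the natural log:
  Let L = lim(x→∞) (5x)^(5/x)
  Then ln(L) = lim(x→∞) [exponent × ln(base)]
  Evaluate using L'Hôpital or standard limits, then exponentiate.
  L = 1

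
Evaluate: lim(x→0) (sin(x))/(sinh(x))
This is a 0/0 indeterminate form.

Apply L'Hôpital's rule: differentiate numerator and denominator separately.
  f(x) = sin(x)   ⇒   f'(x) = cos(x)
  g(x) = sinh(x)   ⇒   g'(x) = cosh(x)
  lim(x→0) f'(x)/g'(x) = lim(x→0) (cos(x))/(cosh(x))
  = 1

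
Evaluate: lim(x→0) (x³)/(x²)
This is a 0/0 indeterminate form.

Apply L'Hôpital's rule: differentiate numerator and denominator separately.
  f(x) = x^3   ⇒   f'(x) = 3·x^2
  g(x) = x^2   ⇒   g'(x) = 2·x
  lim(x→0) f'(x)/g'(x) = lim(x→0) (3·x^2)/(2·x)
  = 0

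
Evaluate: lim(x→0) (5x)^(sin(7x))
This is an exponential indeterminate form.

For exponential indeterminate forms, take the natural log:
  Let L = lim(x→0) (5x)^(sin(7x))
  Then ln(L) = lim(x→0) [exponent × ln(base)]
  Evaluate using L'Hôpital or standard limits, then exponentiate.
  L = 1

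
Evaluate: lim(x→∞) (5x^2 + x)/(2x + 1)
This is an ∞/∞ indeterminate form.

Apply L'Hôpital's rule: differentiate numerator and denominator separately.
  f(x) = 5·x^2 + x   ⇒   f'(x) = 10·x + 1
  g(x) = 2·x + 1   ⇒   g'(x) = 2
  lim(x→∞) f'(x)/g'(x) = lim(x→∞) (10·x + 1)/(2)
  = ∞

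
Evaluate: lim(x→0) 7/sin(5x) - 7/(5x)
This is an ∞-∞ indeterminate form.

Combine fractions or rationalize to convert ∞-∞ to 0/0 form:
  lim(x→0) 7/sin(5x) - 7/(5x) = 0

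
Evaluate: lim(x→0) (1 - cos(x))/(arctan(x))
This is a 0/0 indeterminate form.

Apply L'Hôpital's rule: differentiate numerator and denominator separately.
  f(x) = 1 - cos(x)   ⇒   f'(x) = sin(x)
  g(x) = atan(x)   ⇒   g'(x) = 1/(x^2 + 1)
  lim(x→0) f'(x)/g'(x) = lim(x→0) (sin(x))/(1/(x^2 + 1))
  = 0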